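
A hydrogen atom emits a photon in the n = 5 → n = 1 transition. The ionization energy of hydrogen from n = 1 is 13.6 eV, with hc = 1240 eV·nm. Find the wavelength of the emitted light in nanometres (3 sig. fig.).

ΔE = 13.60 × (1/1² − 1/5²) = 13.60 × 0.9600 = 13.06 eV.
λ = hc/ΔE = 1240 / 13.06 = 95.0 nm.
This line belongs to the Lyman series.

95.0 nm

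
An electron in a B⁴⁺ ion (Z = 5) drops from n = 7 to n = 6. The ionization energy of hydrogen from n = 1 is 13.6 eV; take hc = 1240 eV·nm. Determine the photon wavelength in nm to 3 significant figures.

For Z = 5 the level energies scale as Z², so the effective Rydberg energy is 13.6 × 25 = 340.0 eV.
ΔE = 340.0 × (1/6² − 1/7²) = 340.0 × 0.007370 = 2.506 eV.
λ = hc/ΔE = 1240 / 2.506 = 495 nm.

495 nm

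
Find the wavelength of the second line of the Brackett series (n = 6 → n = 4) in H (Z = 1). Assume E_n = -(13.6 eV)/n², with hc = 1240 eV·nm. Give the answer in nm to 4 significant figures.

The Brackett series terminates on n_f = 4; the second line has n_i = 4+2 = 6.
ΔE = 13.60 × (1/4² − 1/6²) = 0.4722 eV.
λ = 1240 / 0.4722 = 2626 nm.

2626 nm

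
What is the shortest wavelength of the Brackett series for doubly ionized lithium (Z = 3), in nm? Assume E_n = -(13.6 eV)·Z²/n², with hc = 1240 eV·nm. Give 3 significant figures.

162 nm

The Brackett series has lower level n_f = 4; the series limit corresponds to n_i → ∞.
ΔE_max = 13.6 × 9 / 4² = 7.650 eV.
λ_min = 1240 / 7.650 = 162 nm.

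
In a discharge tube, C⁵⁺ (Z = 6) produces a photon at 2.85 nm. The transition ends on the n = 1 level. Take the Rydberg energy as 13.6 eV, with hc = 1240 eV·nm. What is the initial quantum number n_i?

The photon energy is ΔE = hc/λ = 1240 / 2.85 = 435.1 eV.
With Z = 6, ΔE = 489.6 × (1/n_f² − 1/n_i²), so 1/n_f² − 1/n_i² = 0.8887.
With n_f = 1: 1/n_i² = 1/1 − 0.8887 = 0.1113, so n_i ≈ 3.00.

n_i = 3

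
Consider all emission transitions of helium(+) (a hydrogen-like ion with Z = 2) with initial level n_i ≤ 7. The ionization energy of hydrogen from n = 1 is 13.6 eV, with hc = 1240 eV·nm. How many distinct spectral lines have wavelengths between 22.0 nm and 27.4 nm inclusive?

5

Enumerate all n_i → n_f pairs with 1 ≤ n_f < n_i ≤ 7 and compute λ = 1240 / [13.6·4·(1/n_f² − 1/n_i²)].
Lines falling in [22.0, 27.4] nm: 7→1 (23.27 nm), 6→1 (23.45 nm), 5→1 (23.74 nm), 4→1 (24.31 nm), 3→1 (25.64 nm).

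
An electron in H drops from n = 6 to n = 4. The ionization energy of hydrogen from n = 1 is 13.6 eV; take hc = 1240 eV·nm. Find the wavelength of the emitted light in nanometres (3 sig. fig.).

ΔE = 13.60 × (1/4² − 1/6²) = 13.60 × 0.03472 = 0.4722 eV.
λ = hc/ΔE = 1240 / 0.4722 = 2630 nm.
This line belongs to the Brackett series.

2630 nm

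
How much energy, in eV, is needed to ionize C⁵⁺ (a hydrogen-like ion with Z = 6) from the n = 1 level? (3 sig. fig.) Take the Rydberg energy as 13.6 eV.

E_n = −13.6 Z²/n² = −489.6/n² eV for Z = 6.
E_1 = −489.6/1 = −490 eV, so ionization (to E = 0) requires 490 eV.

490 eV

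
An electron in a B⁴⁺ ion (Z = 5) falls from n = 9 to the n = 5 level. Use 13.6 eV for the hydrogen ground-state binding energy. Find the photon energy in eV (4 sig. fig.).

9.402 eV

The Bohr energies scale as Z², so for Z = 5: E_n = −340.0/n² eV.
E_9 = −340.0/81 = −4.198 eV and E_5 = −340.0/25 = −13.60 eV.
The photon energy is |E_9 − E_5| = 9.402 eV.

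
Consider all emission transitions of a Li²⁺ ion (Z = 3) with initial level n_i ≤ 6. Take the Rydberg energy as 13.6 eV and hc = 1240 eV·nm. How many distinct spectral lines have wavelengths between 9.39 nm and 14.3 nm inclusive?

5

Enumerate all n_i → n_f pairs with 1 ≤ n_f < n_i ≤ 6 and compute λ = 1240 / [13.6·9·(1/n_f² − 1/n_i²)].
Lines falling in [9.39, 14.3] nm: 6→1 (10.42 nm), 5→1 (10.55 nm), 4→1 (10.81 nm), 3→1 (11.40 nm), 2→1 (13.51 nm).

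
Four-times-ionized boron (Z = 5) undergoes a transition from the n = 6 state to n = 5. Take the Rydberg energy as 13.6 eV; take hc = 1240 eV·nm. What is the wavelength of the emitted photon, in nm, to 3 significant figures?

For Z = 5 the level energies scale as Z², so the effective Rydberg energy is 13.6 × 25 = 340.0 eV.
ΔE = 340.0 × (1/5² − 1/6²) = 340.0 × 0.01222 = 4.156 eV.
λ = hc/ΔE = 1240 / 4.156 = 298 nm.

298 nm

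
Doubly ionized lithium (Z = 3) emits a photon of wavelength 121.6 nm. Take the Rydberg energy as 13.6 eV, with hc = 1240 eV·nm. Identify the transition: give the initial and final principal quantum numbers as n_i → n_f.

The photon energy is ΔE = hc/λ = 1240 / 121.6 = 10.20 eV.
With Z = 3, ΔE = 122.4 × (1/n_f² − 1/n_i²), so 1/n_f² − 1/n_i² = 0.08331.
Trying n_f = 3 gives 1/n_i² = 0.02780, i.e. n_i ≈ 6; this pair matches.

n_i = 6, n_f = 3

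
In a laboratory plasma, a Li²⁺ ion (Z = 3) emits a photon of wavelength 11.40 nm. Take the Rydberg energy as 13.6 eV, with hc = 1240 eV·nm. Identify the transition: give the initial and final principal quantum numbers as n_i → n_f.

The photon energy is ΔE = hc/λ = 1240 / 11.40 = 108.8 eV.
With Z = 3, ΔE = 122.4 × (1/n_f² − 1/n_i²), so 1/n_f² − 1/n_i² = 0.8887.
Trying n_f = 1 gives 1/n_i² = 0.1113, i.e. n_i ≈ 3; this pair matches.

n_i = 3, n_f = 1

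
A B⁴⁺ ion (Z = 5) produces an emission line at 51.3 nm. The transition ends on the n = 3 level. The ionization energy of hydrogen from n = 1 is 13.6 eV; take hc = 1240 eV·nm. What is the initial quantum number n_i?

The photon energy is ΔE = hc/λ = 1240 / 51.3 = 24.17 eV.
With Z = 5, ΔE = 340.0 × (1/n_f² − 1/n_i²), so 1/n_f² − 1/n_i² = 0.07109.
With n_f = 3: 1/n_i² = 1/9 − 0.07109 = 0.04002, so n_i ≈ 5.00.

n_i = 5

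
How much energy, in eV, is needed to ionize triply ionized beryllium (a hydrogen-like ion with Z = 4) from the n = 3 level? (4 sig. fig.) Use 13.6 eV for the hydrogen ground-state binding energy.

E_n = −13.6 Z²/n² = −217.6/n² eV for Z = 4.
E_3 = −217.6/9 = −24.18 eV, so ionization (to E = 0) requires 24.18 eV.

24.18 eV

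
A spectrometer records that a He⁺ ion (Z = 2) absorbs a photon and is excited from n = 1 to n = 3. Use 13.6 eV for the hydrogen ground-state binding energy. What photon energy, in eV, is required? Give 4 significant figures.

48.36 eV

The Bohr energies scale as Z², so for Z = 2: E_n = −54.40/n² eV.
E_3 = −54.40/9 = −6.044 eV and E_1 = −54.40/1 = −54.40 eV.
The photon energy is |E_3 − E_1| = 48.36 eV.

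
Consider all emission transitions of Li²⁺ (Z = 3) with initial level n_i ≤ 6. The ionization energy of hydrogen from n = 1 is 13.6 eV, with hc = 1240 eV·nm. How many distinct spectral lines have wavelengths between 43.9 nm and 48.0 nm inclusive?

Enumerate all n_i → n_f pairs with 1 ≤ n_f < n_i ≤ 6 and compute λ = 1240 / [13.6·9·(1/n_f² − 1/n_i²)].
Lines falling in [43.9, 48.0] nm: 6→2 (45.59 nm).

1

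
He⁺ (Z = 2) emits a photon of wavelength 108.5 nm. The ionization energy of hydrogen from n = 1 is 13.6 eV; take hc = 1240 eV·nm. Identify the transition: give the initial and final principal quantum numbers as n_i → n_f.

The photon energy is ΔE = hc/λ = 1240 / 108.5 = 11.43 eV.
With Z = 2, ΔE = 54.40 × (1/n_f² − 1/n_i²), so 1/n_f² − 1/n_i² = 0.2101.
Trying n_f = 2 gives 1/n_i² = 0.03992, i.e. n_i ≈ 5; this pair matches.

n_i = 5, n_f = 2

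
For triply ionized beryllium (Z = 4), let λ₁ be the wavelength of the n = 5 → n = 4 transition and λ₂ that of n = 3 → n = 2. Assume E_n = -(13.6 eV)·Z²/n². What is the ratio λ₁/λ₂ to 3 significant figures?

λ ∝ 1/ΔE ∝ 1/(1/n_f² − 1/n_i²), and the Z² and hc factors cancel in the ratio.
λ₁/λ₂ = (1/2² − 1/3²)/(1/4² − 1/5²) = 0.1389/0.02250 = 6.17.

6.17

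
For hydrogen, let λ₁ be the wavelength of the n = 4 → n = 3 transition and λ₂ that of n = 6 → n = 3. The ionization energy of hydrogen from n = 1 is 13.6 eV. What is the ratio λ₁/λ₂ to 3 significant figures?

λ ∝ 1/ΔE ∝ 1/(1/n_f² − 1/n_i²), and the Z² and hc factors cancel in the ratio.
λ₁/λ₂ = (1/3² − 1/6²)/(1/3² − 1/4²) = 0.08333/0.04861 = 1.71.

1.71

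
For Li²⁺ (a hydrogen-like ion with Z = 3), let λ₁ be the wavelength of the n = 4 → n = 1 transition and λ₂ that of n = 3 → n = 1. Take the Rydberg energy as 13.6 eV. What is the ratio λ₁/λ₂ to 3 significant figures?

λ ∝ 1/ΔE ∝ 1/(1/n_f² − 1/n_i²), and the Z² and hc factors cancel in the ratio.
λ₁/λ₂ = (1/1² − 1/3²)/(1/1² − 1/4²) = 0.8889/0.9375 = 0.948.

0.948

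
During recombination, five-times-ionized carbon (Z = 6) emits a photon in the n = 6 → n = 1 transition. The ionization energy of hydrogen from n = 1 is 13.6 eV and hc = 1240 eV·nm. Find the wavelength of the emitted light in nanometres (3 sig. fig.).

2.61 nm

For Z = 6 the level energies scale as Z², so the effective Rydberg energy is 13.6 × 36 = 489.6 eV.
ΔE = 489.6 × (1/1² − 1/6²) = 489.6 × 0.9722 = 476.0 eV.
λ = hc/ΔE = 1240 / 476.0 = 2.61 nm.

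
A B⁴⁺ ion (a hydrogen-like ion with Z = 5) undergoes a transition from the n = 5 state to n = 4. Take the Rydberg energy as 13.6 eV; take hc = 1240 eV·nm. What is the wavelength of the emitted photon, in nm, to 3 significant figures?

162 nm

For Z = 5 the level energies scale as Z², so the effective Rydberg energy is 13.6 × 25 = 340.0 eV.
ΔE = 340.0 × (1/4² − 1/5²) = 340.0 × 0.02250 = 7.650 eV.
λ = hc/ΔE = 1240 / 7.650 = 162 nm.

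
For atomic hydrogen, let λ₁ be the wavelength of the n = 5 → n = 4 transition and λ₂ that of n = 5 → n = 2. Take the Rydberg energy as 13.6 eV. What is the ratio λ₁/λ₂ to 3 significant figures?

λ ∝ 1/ΔE ∝ 1/(1/n_f² − 1/n_i²), and the Z² and hc factors cancel in the ratio.
λ₁/λ₂ = (1/2² − 1/5²)/(1/4² − 1/5²) = 0.2100/0.02250 = 9.33.

9.33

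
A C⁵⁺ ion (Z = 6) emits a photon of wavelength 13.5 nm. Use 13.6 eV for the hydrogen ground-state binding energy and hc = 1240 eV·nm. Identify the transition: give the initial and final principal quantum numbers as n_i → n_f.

n_i = 4, n_f = 2

The photon energy is ΔE = hc/λ = 1240 / 13.5 = 91.85 eV.
With Z = 6, ΔE = 489.6 × (1/n_f² − 1/n_i²), so 1/n_f² − 1/n_i² = 0.1876.
Trying n_f = 2 gives 1/n_i² = 0.06239, i.e. n_i ≈ 4; this pair matches.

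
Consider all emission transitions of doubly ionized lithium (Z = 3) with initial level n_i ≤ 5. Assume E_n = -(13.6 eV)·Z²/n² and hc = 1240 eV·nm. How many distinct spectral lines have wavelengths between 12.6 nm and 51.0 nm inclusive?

2

Enumerate all n_i → n_f pairs with 1 ≤ n_f < n_i ≤ 5 and compute λ = 1240 / [13.6·9·(1/n_f² − 1/n_i²)].
Lines falling in [12.6, 51.0] nm: 2→1 (13.51 nm), 5→2 (48.24 nm).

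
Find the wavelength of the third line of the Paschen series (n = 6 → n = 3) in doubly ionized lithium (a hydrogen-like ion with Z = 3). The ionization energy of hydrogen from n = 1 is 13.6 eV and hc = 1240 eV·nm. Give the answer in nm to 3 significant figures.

122 nm

The Paschen series terminates on n_f = 3; the third line has n_i = 3+3 = 6.
ΔE = 122.4 × (1/3² − 1/6²) = 10.20 eV.
λ = 1240 / 10.20 = 122 nm.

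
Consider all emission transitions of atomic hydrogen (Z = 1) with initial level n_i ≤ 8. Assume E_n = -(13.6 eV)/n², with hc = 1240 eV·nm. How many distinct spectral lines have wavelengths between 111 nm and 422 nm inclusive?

4

Enumerate all n_i → n_f pairs with 1 ≤ n_f < n_i ≤ 8 and compute λ = 1240 / [13.6·1·(1/n_f² − 1/n_i²)].
Lines falling in [111, 422] nm: 2→1 (121.6 nm), 8→2 (389.0 nm), 7→2 (397.1 nm), 6→2 (410.3 nm).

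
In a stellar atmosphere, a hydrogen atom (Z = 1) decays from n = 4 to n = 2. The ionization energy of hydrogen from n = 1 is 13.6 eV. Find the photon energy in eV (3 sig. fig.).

2.55 eV

E_4 = −13.60/16 = −0.8500 eV and E_2 = −13.60/4 = −3.400 eV.
The photon energy is |E_4 − E_2| = 2.55 eV.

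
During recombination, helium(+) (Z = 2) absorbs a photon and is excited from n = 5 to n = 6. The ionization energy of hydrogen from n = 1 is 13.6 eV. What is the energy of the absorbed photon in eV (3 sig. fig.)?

The Bohr energies scale as Z², so for Z = 2: E_n = −54.40/n² eV.
E_6 = −54.40/36 = −1.511 eV and E_5 = −54.40/25 = −2.176 eV.
The photon energy is |E_6 − E_5| = 0.665 eV.

0.665 eV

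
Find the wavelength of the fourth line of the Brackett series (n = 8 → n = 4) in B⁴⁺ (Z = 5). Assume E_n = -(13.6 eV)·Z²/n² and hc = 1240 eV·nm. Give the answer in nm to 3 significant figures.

The Brackett series terminates on n_f = 4; the fourth line has n_i = 4+4 = 8.
ΔE = 340.0 × (1/4² − 1/8²) = 15.94 eV.
λ = 1240 / 15.94 = 77.8 nm.

77.8 nm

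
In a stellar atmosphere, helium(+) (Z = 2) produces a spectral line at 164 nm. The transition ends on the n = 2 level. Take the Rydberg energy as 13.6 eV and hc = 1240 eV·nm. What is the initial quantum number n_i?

n_i = 3

The photon energy is ΔE = hc/λ = 1240 / 164 = 7.561 eV.
With Z = 2, ΔE = 54.40 × (1/n_f² − 1/n_i²), so 1/n_f² − 1/n_i² = 0.1390.
With n_f = 2: 1/n_i² = 1/4 − 0.1390 = 0.1110, so n_i ≈ 3.00.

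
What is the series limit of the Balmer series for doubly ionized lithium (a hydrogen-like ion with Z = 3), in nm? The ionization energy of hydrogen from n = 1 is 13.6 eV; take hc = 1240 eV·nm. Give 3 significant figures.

The Balmer series has lower level n_f = 2; the series limit corresponds to n_i → ∞.
ΔE_max = 13.6 × 9 / 2² = 30.60 eV.
λ_min = 1240 / 30.60 = 40.5 nm.

40.5 nm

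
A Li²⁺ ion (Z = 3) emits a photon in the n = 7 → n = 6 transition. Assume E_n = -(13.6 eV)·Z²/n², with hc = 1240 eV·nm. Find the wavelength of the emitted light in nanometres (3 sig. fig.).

1370 nm

For Z = 3 the level energies scale as Z², so the effective Rydberg energy is 13.6 × 9 = 122.4 eV.
ΔE = 122.4 × (1/6² − 1/7²) = 122.4 × 0.007370 = 0.9020 eV.
λ = hc/ΔE = 1240 / 0.9020 = 1370 nm.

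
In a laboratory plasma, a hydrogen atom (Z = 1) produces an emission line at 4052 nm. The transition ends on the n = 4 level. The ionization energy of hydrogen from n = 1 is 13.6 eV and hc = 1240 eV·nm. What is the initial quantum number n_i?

The photon energy is ΔE = hc/λ = 1240 / 4052 = 0.3060 eV.
With Z = 1, ΔE = 13.60 × (1/n_f² − 1/n_i²), so 1/n_f² − 1/n_i² = 0.02250.
With n_f = 4: 1/n_i² = 1/16 − 0.02250 = 0.04000, so n_i ≈ 5.00.

n_i = 5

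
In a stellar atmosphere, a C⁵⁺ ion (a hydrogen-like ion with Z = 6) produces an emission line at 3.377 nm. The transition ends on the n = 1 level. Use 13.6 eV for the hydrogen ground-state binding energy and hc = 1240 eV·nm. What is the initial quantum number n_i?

n_i = 2

The photon energy is ΔE = hc/λ = 1240 / 3.377 = 367.2 eV.
With Z = 6, ΔE = 489.6 × (1/n_f² − 1/n_i²), so 1/n_f² − 1/n_i² = 0.7500.
With n_f = 1: 1/n_i² = 1/1 − 0.7500 = 0.2500, so n_i ≈ 2.00.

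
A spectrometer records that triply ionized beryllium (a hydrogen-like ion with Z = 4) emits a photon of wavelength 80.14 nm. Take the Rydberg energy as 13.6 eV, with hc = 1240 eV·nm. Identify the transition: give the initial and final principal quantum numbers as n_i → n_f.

n_i = 5, n_f = 3

The photon energy is ΔE = hc/λ = 1240 / 80.14 = 15.47 eV.
With Z = 4, ΔE = 217.6 × (1/n_f² − 1/n_i²), so 1/n_f² − 1/n_i² = 0.07111.
Trying n_f = 3 gives 1/n_i² = 0.04000, i.e. n_i ≈ 5; this pair matches.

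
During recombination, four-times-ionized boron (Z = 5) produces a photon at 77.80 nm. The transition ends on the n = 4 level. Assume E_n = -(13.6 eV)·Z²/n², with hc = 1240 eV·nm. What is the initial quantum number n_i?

The photon energy is ΔE = hc/λ = 1240 / 77.80 = 15.94 eV.
With Z = 5, ΔE = 340.0 × (1/n_f² − 1/n_i²), so 1/n_f² − 1/n_i² = 0.04688.
With n_f = 4: 1/n_i² = 1/16 − 0.04688 = 0.01562, so n_i ≈ 8.00.

n_i = 8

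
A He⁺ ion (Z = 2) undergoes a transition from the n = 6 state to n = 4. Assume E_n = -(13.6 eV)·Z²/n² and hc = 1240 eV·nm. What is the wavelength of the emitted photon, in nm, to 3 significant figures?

656 nm

For Z = 2 the level energies scale as Z², so the effective Rydberg energy is 13.6 × 4 = 54.40 eV.
ΔE = 54.40 × (1/4² − 1/6²) = 54.40 × 0.03472 = 1.889 eV.
λ = hc/ΔE = 1240 / 1.889 = 656 nm.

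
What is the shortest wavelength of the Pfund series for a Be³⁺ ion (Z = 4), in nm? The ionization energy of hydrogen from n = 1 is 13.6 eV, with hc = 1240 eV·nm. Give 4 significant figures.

142.5 nm

The Pfund series has lower level n_f = 5; the series limit corresponds to n_i → ∞.
ΔE_max = 13.6 × 16 / 5² = 8.704 eV.
λ_min = 1240 / 8.704 = 142.5 nm.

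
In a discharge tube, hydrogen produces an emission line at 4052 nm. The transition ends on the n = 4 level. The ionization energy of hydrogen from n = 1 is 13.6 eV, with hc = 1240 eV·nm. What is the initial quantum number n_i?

n_i = 5

The photon energy is ΔE = hc/λ = 1240 / 4052 = 0.3060 eV.
With Z = 1, ΔE = 13.60 × (1/n_f² − 1/n_i²), so 1/n_f² − 1/n_i² = 0.02250.
With n_f = 4: 1/n_i² = 1/16 − 0.02250 = 0.04000, so n_i ≈ 5.00.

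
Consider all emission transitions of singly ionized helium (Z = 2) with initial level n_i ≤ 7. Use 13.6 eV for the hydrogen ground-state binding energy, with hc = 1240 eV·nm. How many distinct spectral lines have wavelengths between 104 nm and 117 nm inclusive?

Enumerate all n_i → n_f pairs with 1 ≤ n_f < n_i ≤ 7 and compute λ = 1240 / [13.6·4·(1/n_f² − 1/n_i²)].
Lines falling in [104, 117] nm: 5→2 (108.5 nm).

1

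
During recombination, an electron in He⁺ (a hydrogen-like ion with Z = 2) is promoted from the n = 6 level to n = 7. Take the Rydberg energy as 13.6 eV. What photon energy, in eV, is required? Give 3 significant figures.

The Bohr energies scale as Z², so for Z = 2: E_n = −54.40/n² eV.
E_7 = −54.40/49 = −1.110 eV and E_6 = −54.40/36 = −1.511 eV.
The photon energy is |E_7 − E_6| = 0.401 eV.

0.401 eV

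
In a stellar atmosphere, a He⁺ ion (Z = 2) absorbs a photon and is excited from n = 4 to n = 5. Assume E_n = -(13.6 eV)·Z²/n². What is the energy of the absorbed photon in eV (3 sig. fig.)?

The Bohr energies scale as Z², so for Z = 2: E_n = −54.40/n² eV.
E_5 = −54.40/25 = −2.176 eV and E_4 = −54.40/16 = −3.400 eV.
The photon energy is |E_5 − E_4| = 1.22 eV.

1.22 eV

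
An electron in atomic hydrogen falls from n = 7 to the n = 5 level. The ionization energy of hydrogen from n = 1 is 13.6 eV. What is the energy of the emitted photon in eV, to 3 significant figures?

E_7 = −13.60/49 = −0.2776 eV and E_5 = −13.60/25 = −0.5440 eV.
The photon energy is |E_7 − E_5| = 0.266 eV.

0.266 eV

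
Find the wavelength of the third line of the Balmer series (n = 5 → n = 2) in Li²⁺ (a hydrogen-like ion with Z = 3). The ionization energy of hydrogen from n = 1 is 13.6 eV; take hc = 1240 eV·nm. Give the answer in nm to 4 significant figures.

The Balmer series terminates on n_f = 2; the third line has n_i = 2+3 = 5.
ΔE = 122.4 × (1/2² − 1/5²) = 25.70 eV.
λ = 1240 / 25.70 = 48.24 nm.

48.24 nm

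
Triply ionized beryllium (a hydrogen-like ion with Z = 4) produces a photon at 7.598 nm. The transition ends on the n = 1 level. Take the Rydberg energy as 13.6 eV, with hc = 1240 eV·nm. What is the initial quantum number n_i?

n_i = 2

The photon energy is ΔE = hc/λ = 1240 / 7.598 = 163.2 eV.
With Z = 4, ΔE = 217.6 × (1/n_f² − 1/n_i²), so 1/n_f² − 1/n_i² = 0.7500.
With n_f = 1: 1/n_i² = 1/1 − 0.7500 = 0.2500, so n_i ≈ 2.00.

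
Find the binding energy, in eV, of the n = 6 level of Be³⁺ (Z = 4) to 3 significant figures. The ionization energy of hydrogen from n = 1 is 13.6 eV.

6.04 eV

E_n = −13.6 Z²/n² = −217.6/n² eV for Z = 4.
E_6 = −217.6/36 = −6.04 eV, so ionization (to E = 0) requires 6.04 eV.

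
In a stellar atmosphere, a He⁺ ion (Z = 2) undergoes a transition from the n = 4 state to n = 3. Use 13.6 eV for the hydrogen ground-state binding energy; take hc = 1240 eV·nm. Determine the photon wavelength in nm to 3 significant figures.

469 nm

For Z = 2 the level energies scale as Z², so the effective Rydberg energy is 13.6 × 4 = 54.40 eV.
ΔE = 54.40 × (1/3² − 1/4²) = 54.40 × 0.04861 = 2.644 eV.
λ = hc/ΔE = 1240 / 2.644 = 469 nm.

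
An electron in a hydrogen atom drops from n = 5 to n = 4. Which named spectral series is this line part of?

The series is set by the lower level: n_f = 4 is the Brackett series.

Brackett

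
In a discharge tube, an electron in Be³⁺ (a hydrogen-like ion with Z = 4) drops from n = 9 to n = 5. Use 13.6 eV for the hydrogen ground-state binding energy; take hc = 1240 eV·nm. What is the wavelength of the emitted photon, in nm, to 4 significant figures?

206.1 nm

For Z = 4 the level energies scale as Z², so the effective Rydberg energy is 13.6 × 16 = 217.6 eV.
ΔE = 217.6 × (1/5² − 1/9²) = 217.6 × 0.02765 = 6.018 eV.
λ = hc/ΔE = 1240 / 6.018 = 206.1 nm.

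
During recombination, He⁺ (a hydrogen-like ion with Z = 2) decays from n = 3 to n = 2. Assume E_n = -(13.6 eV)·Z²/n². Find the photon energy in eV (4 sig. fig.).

The Bohr energies scale as Z², so for Z = 2: E_n = −54.40/n² eV.
E_3 = −54.40/9 = −6.044 eV and E_2 = −54.40/4 = −13.60 eV.
The photon energy is |E_3 − E_2| = 7.556 eV.

7.556 eV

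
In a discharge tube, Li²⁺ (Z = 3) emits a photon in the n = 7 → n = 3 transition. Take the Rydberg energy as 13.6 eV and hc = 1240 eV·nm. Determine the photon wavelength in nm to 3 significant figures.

For Z = 3 the level energies scale as Z², so the effective Rydberg energy is 13.6 × 9 = 122.4 eV.
ΔE = 122.4 × (1/3² − 1/7²) = 122.4 × 0.09070 = 11.10 eV.
λ = hc/ΔE = 1240 / 11.10 = 112 nm.

112 nm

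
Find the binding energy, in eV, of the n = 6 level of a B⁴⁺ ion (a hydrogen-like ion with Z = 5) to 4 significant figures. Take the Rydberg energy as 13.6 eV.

9.444 eV

E_n = −13.6 Z²/n² = −340.0/n² eV for Z = 5.
E_6 = −340.0/36 = −9.444 eV, so ionization (to E = 0) requires 9.444 eV.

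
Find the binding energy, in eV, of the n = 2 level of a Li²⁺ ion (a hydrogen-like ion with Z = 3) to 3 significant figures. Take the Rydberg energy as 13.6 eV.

E_n = −13.6 Z²/n² = −122.4/n² eV for Z = 3.
E_2 = −122.4/4 = −30.6 eV, so ionization (to E = 0) requires 30.6 eV.

30.6 eV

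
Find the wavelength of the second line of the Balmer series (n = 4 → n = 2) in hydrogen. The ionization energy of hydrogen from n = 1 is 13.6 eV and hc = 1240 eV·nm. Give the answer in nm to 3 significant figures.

486 nm

The Balmer series terminates on n_f = 2; the second line has n_i = 2+2 = 4.
ΔE = 13.60 × (1/2² − 1/4²) = 2.550 eV.
λ = 1240 / 2.550 = 486 nm.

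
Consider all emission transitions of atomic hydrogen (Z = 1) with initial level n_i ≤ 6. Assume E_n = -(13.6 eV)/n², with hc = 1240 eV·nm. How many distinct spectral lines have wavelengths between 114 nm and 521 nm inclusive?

4

Enumerate all n_i → n_f pairs with 1 ≤ n_f < n_i ≤ 6 and compute λ = 1240 / [13.6·1·(1/n_f² − 1/n_i²)].
Lines falling in [114, 521] nm: 2→1 (121.6 nm), 6→2 (410.3 nm), 5→2 (434.2 nm), 4→2 (486.3 nm).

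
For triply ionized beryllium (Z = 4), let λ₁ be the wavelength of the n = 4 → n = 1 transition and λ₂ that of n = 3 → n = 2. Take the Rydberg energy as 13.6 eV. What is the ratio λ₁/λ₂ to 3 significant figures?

0.148

λ ∝ 1/ΔE ∝ 1/(1/n_f² − 1/n_i²), and the Z² and hc factors cancel in the ratio.
λ₁/λ₂ = (1/2² − 1/3²)/(1/1² − 1/4²) = 0.1389/0.9375 = 0.148.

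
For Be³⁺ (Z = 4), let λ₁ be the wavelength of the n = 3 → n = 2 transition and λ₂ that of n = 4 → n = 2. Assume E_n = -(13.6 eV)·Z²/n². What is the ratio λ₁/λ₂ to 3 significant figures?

1.35

λ ∝ 1/ΔE ∝ 1/(1/n_f² − 1/n_i²), and the Z² and hc factors cancel in the ratio.
λ₁/λ₂ = (1/2² − 1/4²)/(1/2² − 1/3²) = 0.1875/0.1389 = 1.35.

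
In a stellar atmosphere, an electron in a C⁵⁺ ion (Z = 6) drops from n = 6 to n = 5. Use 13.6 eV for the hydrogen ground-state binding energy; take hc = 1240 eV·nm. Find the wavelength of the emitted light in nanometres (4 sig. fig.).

207.2 nm

For Z = 6 the level energies scale as Z², so the effective Rydberg energy is 13.6 × 36 = 489.6 eV.
ΔE = 489.6 × (1/5² − 1/6²) = 489.6 × 0.01222 = 5.984 eV.
λ = hc/ΔE = 1240 / 5.984 = 207.2 nm.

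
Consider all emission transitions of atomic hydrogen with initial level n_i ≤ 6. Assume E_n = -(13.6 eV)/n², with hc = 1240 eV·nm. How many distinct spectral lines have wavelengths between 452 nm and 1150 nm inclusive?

3

Enumerate all n_i → n_f pairs with 1 ≤ n_f < n_i ≤ 6 and compute λ = 1240 / [13.6·1·(1/n_f² − 1/n_i²)].
Lines falling in [452, 1150] nm: 4→2 (486.3 nm), 3→2 (656.5 nm), 6→3 (1094 nm).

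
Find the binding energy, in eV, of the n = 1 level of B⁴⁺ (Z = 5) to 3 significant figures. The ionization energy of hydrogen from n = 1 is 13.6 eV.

E_n = −13.6 Z²/n² = −340.0/n² eV for Z = 5.
E_1 = −340.0/1 = −340 eV, so ionization (to E = 0) requires 340 eV.

340 eV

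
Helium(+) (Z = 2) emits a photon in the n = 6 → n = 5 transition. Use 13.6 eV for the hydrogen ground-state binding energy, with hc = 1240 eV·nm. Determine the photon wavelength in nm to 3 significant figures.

1860 nm

For Z = 2 the level energies scale as Z², so the effective Rydberg energy is 13.6 × 4 = 54.40 eV.
ΔE = 54.40 × (1/5² − 1/6²) = 54.40 × 0.01222 = 0.6649 eV.
λ = hc/ΔE = 1240 / 0.6649 = 1860 nm.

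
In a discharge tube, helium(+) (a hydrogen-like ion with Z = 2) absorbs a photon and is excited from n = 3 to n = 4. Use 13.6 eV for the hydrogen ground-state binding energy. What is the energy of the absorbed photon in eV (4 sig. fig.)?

The Bohr energies scale as Z², so for Z = 2: E_n = −54.40/n² eV.
E_4 = −54.40/16 = −3.400 eV and E_3 = −54.40/9 = −6.044 eV.
The photon energy is |E_4 − E_3| = 2.644 eV.

2.644 eV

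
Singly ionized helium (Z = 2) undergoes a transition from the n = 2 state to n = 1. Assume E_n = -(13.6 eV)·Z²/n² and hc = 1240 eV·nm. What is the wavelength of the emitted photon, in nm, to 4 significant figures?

30.39 nm

For Z = 2 the level energies scale as Z², so the effective Rydberg energy is 13.6 × 4 = 54.40 eV.
ΔE = 54.40 × (1/1² − 1/2²) = 54.40 × 0.7500 = 40.80 eV.
λ = hc/ΔE = 1240 / 40.80 = 30.39 nm.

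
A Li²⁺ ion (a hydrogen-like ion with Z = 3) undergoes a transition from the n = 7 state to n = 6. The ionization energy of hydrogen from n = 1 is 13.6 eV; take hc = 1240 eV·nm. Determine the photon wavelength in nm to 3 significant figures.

1370 nm

For Z = 3 the level energies scale as Z², so the effective Rydberg energy is 13.6 × 9 = 122.4 eV.
ΔE = 122.4 × (1/6² − 1/7²) = 122.4 × 0.007370 = 0.9020 eV.
λ = hc/ΔE = 1240 / 0.9020 = 1370 nm.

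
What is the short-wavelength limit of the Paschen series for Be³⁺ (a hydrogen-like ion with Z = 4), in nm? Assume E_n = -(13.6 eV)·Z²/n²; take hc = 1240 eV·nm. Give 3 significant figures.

51.3 nm

The Paschen series has lower level n_f = 3; the series limit corresponds to n_i → ∞.
ΔE_max = 13.6 × 16 / 3² = 24.18 eV.
λ_min = 1240 / 24.18 = 51.3 nm.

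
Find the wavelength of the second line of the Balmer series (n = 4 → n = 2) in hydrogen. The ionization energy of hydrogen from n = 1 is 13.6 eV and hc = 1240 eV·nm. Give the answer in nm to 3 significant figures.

486 nm

The Balmer series terminates on n_f = 2; the second line has n_i = 2+2 = 4.
ΔE = 13.60 × (1/2² − 1/4²) = 2.550 eV.
λ = 1240 / 2.550 = 486 nm.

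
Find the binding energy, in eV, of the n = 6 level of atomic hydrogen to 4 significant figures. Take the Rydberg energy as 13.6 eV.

E_6 = −13.60/36 = −0.3778 eV, so ionization (to E = 0) requires 0.3778 eV.

0.3778 eV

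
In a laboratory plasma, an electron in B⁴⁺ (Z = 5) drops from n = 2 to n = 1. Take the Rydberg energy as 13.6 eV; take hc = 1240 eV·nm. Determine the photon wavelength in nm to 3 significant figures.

For Z = 5 the level energies scale as Z², so the effective Rydberg energy is 13.6 × 25 = 340.0 eV.
ΔE = 340.0 × (1/1² − 1/2²) = 340.0 × 0.7500 = 255.0 eV.
λ = hc/ΔE = 1240 / 255.0 = 4.86 nm.

4.86 nm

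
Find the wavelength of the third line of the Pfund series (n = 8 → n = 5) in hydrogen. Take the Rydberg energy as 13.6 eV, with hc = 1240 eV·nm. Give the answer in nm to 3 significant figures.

The Pfund series terminates on n_f = 5; the third line has n_i = 5+3 = 8.
ΔE = 13.60 × (1/5² − 1/8²) = 0.3315 eV.
λ = 1240 / 0.3315 = 3740 nm.

3740 nm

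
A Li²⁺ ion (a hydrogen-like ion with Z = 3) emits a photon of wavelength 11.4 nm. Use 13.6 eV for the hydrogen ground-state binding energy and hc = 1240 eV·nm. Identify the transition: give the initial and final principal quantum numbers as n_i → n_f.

n_i = 3, n_f = 1

The photon energy is ΔE = hc/λ = 1240 / 11.4 = 108.8 eV.
With Z = 3, ΔE = 122.4 × (1/n_f² − 1/n_i²), so 1/n_f² − 1/n_i² = 0.8887.
Trying n_f = 1 gives 1/n_i² = 0.1113, i.e. n_i ≈ 3; this pair matches.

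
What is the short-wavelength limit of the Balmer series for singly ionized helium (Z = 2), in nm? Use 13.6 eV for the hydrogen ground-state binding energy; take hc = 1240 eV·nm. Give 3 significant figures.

The Balmer series has lower level n_f = 2; the series limit corresponds to n_i → ∞.
ΔE_max = 13.6 × 4 / 2² = 13.60 eV.
λ_min = 1240 / 13.60 = 91.2 nm.

91.2 nm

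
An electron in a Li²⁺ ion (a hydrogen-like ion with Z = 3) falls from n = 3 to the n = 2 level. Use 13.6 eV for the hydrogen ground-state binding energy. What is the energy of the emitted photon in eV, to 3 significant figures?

The Bohr energies scale as Z², so for Z = 3: E_n = −122.4/n² eV.
E_3 = −122.4/9 = −13.60 eV and E_2 = −122.4/4 = −30.60 eV.
The photon energy is |E_3 − E_2| = 17.0 eV.

17.0 eV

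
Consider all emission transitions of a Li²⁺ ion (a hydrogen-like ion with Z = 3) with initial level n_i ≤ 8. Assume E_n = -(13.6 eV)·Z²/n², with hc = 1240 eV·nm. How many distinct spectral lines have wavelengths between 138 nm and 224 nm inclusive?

3

Enumerate all n_i → n_f pairs with 1 ≤ n_f < n_i ≤ 8 and compute λ = 1240 / [13.6·9·(1/n_f² − 1/n_i²)].
Lines falling in [138, 224] nm: 5→3 (142.5 nm), 4→3 (208.4 nm), 8→4 (216.1 nm).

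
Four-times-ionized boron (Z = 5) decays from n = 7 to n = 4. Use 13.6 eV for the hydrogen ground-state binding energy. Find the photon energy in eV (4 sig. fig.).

14.31 eV

The Bohr energies scale as Z², so for Z = 5: E_n = −340.0/n² eV.
E_7 = −340.0/49 = −6.939 eV and E_4 = −340.0/16 = −21.25 eV.
The photon energy is |E_7 − E_4| = 14.31 eV.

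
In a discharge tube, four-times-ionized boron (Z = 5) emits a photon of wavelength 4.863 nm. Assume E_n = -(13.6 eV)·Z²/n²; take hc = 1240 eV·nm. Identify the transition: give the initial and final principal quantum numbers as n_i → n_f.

The photon energy is ΔE = hc/λ = 1240 / 4.863 = 255.0 eV.
With Z = 5, ΔE = 340.0 × (1/n_f² − 1/n_i²), so 1/n_f² − 1/n_i² = 0.7500.
Trying n_f = 1 gives 1/n_i² = 0.2500, i.e. n_i ≈ 2; this pair matches.

n_i = 2, n_f = 1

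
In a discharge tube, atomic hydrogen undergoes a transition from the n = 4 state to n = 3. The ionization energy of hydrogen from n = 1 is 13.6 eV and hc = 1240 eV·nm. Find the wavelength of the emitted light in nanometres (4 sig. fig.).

ΔE = 13.60 × (1/3² − 1/4²) = 13.60 × 0.04861 = 0.6611 eV.
λ = hc/ΔE = 1240 / 0.6611 = 1876 nm.

1876 nm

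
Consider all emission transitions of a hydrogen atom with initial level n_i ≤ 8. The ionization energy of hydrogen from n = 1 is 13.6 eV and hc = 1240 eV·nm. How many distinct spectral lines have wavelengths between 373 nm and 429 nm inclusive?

Enumerate all n_i → n_f pairs with 1 ≤ n_f < n_i ≤ 8 and compute λ = 1240 / [13.6·1·(1/n_f² − 1/n_i²)].
Lines falling in [373, 429] nm: 8→2 (389.0 nm), 7→2 (397.1 nm), 6→2 (410.3 nm).

3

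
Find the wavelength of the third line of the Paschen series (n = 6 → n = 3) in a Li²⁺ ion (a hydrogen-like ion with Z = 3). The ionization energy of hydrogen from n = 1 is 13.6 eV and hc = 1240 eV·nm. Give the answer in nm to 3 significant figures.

122 nm

The Paschen series terminates on n_f = 3; the third line has n_i = 3+3 = 6.
ΔE = 122.4 × (1/3² − 1/6²) = 10.20 eV.
λ = 1240 / 10.20 = 122 nm.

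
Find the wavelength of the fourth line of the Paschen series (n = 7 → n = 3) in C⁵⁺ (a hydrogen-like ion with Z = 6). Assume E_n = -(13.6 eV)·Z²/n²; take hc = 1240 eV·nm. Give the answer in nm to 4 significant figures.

The Paschen series terminates on n_f = 3; the fourth line has n_i = 3+4 = 7.
ΔE = 489.6 × (1/3² − 1/7²) = 44.41 eV.
λ = 1240 / 44.41 = 27.92 nm.

27.92 nm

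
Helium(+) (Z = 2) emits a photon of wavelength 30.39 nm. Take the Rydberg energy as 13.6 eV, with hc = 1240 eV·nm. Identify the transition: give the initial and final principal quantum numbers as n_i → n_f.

The photon energy is ΔE = hc/λ = 1240 / 30.39 = 40.80 eV.
With Z = 2, ΔE = 54.40 × (1/n_f² − 1/n_i²), so 1/n_f² − 1/n_i² = 0.7501.
Trying n_f = 1 gives 1/n_i² = 0.2499, i.e. n_i ≈ 2; this pair matches.

n_i = 2, n_f = 1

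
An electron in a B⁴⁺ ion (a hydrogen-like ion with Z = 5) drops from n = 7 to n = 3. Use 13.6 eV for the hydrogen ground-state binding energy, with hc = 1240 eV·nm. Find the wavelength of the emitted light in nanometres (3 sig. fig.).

40.2 nm

For Z = 5 the level energies scale as Z², so the effective Rydberg energy is 13.6 × 25 = 340.0 eV.
ΔE = 340.0 × (1/3² − 1/7²) = 340.0 × 0.09070 = 30.84 eV.
λ = hc/ΔE = 1240 / 30.84 = 40.2 nm.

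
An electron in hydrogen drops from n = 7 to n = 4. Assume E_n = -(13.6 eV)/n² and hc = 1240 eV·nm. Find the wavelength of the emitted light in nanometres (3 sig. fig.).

ΔE = 13.60 × (1/4² − 1/7²) = 13.60 × 0.04209 = 0.5724 eV.
λ = hc/ΔE = 1240 / 0.5724 = 2170 nm.
This line belongs to the Brackett series.

2170 nm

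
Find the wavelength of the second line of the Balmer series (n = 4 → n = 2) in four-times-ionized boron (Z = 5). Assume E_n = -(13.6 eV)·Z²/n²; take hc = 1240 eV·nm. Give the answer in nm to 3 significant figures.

The Balmer series terminates on n_f = 2; the second line has n_i = 2+2 = 4.
ΔE = 340.0 × (1/2² − 1/4²) = 63.75 eV.
λ = 1240 / 63.75 = 19.5 nm.

19.5 nm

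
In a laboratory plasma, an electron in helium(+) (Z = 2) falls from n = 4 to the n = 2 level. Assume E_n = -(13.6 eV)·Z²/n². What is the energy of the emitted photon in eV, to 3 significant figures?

10.2 eV

The Bohr energies scale as Z², so for Z = 2: E_n = −54.40/n² eV.
E_4 = −54.40/16 = −3.400 eV and E_2 = −54.40/4 = −13.60 eV.
The photon energy is |E_4 − E_2| = 10.2 eV.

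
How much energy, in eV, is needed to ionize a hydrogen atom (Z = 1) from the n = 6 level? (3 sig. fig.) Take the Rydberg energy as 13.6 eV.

E_6 = −13.60/36 = −0.378 eV, so ionization (to E = 0) requires 0.378 eV.

0.378 eV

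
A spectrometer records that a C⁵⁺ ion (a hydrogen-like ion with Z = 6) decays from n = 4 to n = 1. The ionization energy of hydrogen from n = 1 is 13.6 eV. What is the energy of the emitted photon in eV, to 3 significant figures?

459 eV

The Bohr energies scale as Z², so for Z = 6: E_n = −489.6/n² eV.
E_4 = −489.6/16 = −30.60 eV and E_1 = −489.6/1 = −489.6 eV.
The photon energy is |E_4 − E_1| = 459 eV.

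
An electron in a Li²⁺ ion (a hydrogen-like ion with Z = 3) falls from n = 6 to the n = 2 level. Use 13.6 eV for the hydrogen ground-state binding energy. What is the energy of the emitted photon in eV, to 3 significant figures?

27.2 eV

The Bohr energies scale as Z², so for Z = 3: E_n = −122.4/n² eV.
E_6 = −122.4/36 = −3.400 eV and E_2 = −122.4/4 = −30.60 eV.
The photon energy is |E_6 − E_2| = 27.2 eV.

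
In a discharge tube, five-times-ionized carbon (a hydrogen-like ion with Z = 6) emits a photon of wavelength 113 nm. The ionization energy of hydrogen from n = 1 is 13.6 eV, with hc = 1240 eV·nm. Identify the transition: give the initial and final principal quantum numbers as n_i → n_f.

The photon energy is ΔE = hc/λ = 1240 / 113 = 10.97 eV.
With Z = 6, ΔE = 489.6 × (1/n_f² − 1/n_i²), so 1/n_f² − 1/n_i² = 0.02241.
Trying n_f = 4 gives 1/n_i² = 0.04009, i.e. n_i ≈ 5; this pair matches.

n_i = 5, n_f = 4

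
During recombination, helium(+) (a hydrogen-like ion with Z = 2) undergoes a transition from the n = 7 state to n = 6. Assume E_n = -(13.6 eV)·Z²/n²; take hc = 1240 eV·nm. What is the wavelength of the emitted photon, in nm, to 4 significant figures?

For Z = 2 the level energies scale as Z², so the effective Rydberg energy is 13.6 × 4 = 54.40 eV.
ΔE = 54.40 × (1/6² − 1/7²) = 54.40 × 0.007370 = 0.4009 eV.
λ = hc/ΔE = 1240 / 0.4009 = 3093 nm.

3093 nm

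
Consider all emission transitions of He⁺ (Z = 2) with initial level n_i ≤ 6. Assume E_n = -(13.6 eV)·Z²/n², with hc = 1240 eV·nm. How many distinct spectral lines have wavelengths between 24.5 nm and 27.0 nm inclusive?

Enumerate all n_i → n_f pairs with 1 ≤ n_f < n_i ≤ 6 and compute λ = 1240 / [13.6·4·(1/n_f² − 1/n_i²)].
Lines falling in [24.5, 27.0] nm: 3→1 (25.64 nm).

1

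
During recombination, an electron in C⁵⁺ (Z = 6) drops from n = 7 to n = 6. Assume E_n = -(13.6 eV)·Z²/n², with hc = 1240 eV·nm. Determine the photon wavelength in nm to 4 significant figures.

343.7 nm

For Z = 6 the level energies scale as Z², so the effective Rydberg energy is 13.6 × 36 = 489.6 eV.
ΔE = 489.6 × (1/6² − 1/7²) = 489.6 × 0.007370 = 3.608 eV.
λ = hc/ΔE = 1240 / 3.608 = 343.7 nm.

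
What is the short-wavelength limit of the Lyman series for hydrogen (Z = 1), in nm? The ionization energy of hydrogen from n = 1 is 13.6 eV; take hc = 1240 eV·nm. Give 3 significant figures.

91.2 nm

The Lyman series has lower level n_f = 1; the series limit corresponds to n_i → ∞.
ΔE_max = 13.6 × 1 / 1² = 13.60 eV.
λ_min = 1240 / 13.60 = 91.2 nm.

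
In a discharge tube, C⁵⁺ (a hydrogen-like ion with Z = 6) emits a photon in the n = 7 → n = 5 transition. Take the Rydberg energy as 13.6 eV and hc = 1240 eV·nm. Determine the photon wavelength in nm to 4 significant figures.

129.3 nm

For Z = 6 the level energies scale as Z², so the effective Rydberg energy is 13.6 × 36 = 489.6 eV.
ΔE = 489.6 × (1/5² − 1/7²) = 489.6 × 0.01959 = 9.592 eV.
λ = hc/ΔE = 1240 / 9.592 = 129.3 nm.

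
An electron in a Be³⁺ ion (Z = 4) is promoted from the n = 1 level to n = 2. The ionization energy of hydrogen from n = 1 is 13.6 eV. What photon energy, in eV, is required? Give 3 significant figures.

The Bohr energies scale as Z², so for Z = 4: E_n = −217.6/n² eV.
E_2 = −217.6/4 = −54.40 eV and E_1 = −217.6/1 = −217.6 eV.
The photon energy is |E_2 − E_1| = 163 eV.

163 eV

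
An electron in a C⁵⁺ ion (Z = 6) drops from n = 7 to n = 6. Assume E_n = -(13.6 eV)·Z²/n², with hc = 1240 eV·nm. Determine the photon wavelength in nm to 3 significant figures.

For Z = 6 the level energies scale as Z², so the effective Rydberg energy is 13.6 × 36 = 489.6 eV.
ΔE = 489.6 × (1/6² − 1/7²) = 489.6 × 0.007370 = 3.608 eV.
λ = hc/ΔE = 1240 / 3.608 = 344 nm.

344 nm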